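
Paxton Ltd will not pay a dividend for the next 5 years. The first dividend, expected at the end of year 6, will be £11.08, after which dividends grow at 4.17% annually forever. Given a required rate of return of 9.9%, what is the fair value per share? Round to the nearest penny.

Deferred-dividend DDM. At t=5 the remaining stream is a growing perpetuity with first payment D_6 = 11.08.
V_5 = D_6/(r−g) = 11.08/(0.099−0.0417) = 193.3682
P₀ = V_5/(1+r)^5 = 193.3682/(1+0.099)^5 = 120.6137

£120.61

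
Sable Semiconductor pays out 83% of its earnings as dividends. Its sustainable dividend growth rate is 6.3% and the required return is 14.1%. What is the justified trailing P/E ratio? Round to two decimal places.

Justified trailing P/E = b(1+g)/(r−g) = 0.83×(1+0.063)/(0.141−0.063) = 11.3114

11.31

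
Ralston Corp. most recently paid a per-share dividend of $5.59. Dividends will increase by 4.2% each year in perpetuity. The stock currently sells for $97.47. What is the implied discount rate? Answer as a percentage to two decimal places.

10.18%

Rearranging the constant-growth DDM: r = D₁/P₀ + g.
D₁ = 5.59 × (1 + 0.042) = 5.8248.
r = 5.8248 / 97.47 + 0.042 = 0.05976 + 0.042 = 0.10176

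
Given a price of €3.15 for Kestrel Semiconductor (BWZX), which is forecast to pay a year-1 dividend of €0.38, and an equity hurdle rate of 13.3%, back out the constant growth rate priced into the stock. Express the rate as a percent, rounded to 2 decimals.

From P₀ = D₁/(r − g), the implied growth is g = r − D₁/P₀.
g = 0.133 − 0.38/3.15 = 0.133 − 0.12063 = 0.01237

1.24%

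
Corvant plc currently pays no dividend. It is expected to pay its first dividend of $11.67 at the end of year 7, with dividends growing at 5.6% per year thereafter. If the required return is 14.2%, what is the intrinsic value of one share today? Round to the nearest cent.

$61.18

Deferred-dividend DDM. At t=6 the remaining stream is a growing perpetuity with first payment D_7 = 11.67.
V_6 = D_7/(r−g) = 11.67/(0.142−0.056) = 135.6977
P₀ = V_6/(1+r)^6 = 135.6977/(1+0.142)^6 = 61.1753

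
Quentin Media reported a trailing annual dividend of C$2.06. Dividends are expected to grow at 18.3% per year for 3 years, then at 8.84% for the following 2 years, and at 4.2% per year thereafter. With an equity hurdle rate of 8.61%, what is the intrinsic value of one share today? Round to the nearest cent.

Three-stage DDM. Project D₁…D_5; terminal Gordon value at t=5 with g = 0.042; discount at r = 0.0861.
D_1 = 2.4370
D_2 = 2.8829
D_3 = 3.4105
D_4 = 3.7120
D_5 = 4.0402
TV_5 = 4.2098/(0.0861−0.042) = 95.4614
P₀ = Σ Dₜ/(1+r)ᵗ + TV_5/(1+r)^5 = 75.8561

C$75.86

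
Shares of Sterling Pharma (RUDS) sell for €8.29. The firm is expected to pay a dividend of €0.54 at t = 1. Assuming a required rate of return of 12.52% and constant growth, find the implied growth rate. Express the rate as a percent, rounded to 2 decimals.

From P₀ = D₁/(r − g), the implied growth is g = r − D₁/P₀.
g = 0.1252 − 0.54/8.29 = 0.1252 − 0.06514 = 0.06006

6.01%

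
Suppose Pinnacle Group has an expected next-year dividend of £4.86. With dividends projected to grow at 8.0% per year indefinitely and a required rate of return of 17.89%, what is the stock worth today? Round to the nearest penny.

£49.14

Gordon growth model: P₀ = D₁/(r − g), with D₁ = 4.86 given directly.
P₀ = 4.8600 / (0.1789 − 0.08) = 4.8600 / 0.0989 = 49.1405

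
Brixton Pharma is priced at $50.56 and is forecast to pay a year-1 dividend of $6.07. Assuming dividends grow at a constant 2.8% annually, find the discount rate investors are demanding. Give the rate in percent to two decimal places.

Rearranging the constant-growth DDM: r = D₁/P₀ + g.
r = 6.0700 / 50.56 + 0.028 = 0.12006 + 0.028 = 0.14806

14.81%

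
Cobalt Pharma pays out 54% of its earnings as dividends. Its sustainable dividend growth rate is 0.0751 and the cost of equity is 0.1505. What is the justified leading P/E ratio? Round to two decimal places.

7.16

Justified leading P/E = b/(r−g) = 0.54/(0.1505−0.0751) = 7.1618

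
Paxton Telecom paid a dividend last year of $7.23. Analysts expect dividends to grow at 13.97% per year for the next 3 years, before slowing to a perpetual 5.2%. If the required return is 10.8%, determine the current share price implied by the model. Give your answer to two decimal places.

Two-stage DDM. Project D₁…D_3 at 0.1397, terminal growth 0.052, discount at r = 0.108.
D_1 = 8.2400
D_2 = 9.3912
D_3 = 10.7031
Terminal value at t=3: TV = D_4/(r−g) = 11.2597/(0.108−0.052) = 201.0655
P₀ = 8.2400/(1+0.108)^1 + 9.3912/(1+0.108)^2 + 10.7031/(1+0.108)^3 + 201.0655/(1+0.108)^3 = 170.7699

$170.77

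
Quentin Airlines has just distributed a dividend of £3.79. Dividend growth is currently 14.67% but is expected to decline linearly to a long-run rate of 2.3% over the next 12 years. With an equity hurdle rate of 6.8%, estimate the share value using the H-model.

H-model: P₀ = D₀[(1+g_L) + H(g_S−g_L)]/(r−g_L), with H = 12/2 = 6.
P₀ = 3.79 × [(1+0.023) + 6×(0.1467−0.023)] / (0.068−0.023)
   = 3.79 × 1.7652 / 0.045 = 148.6691

£148.67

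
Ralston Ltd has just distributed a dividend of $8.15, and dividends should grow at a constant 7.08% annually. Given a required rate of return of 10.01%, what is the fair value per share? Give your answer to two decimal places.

$297.85

Gordon growth model: P₀ = D₁/(r − g). D₁ = 8.15 × (1 + 0.0708) = 8.7270.
P₀ = 8.7270 / (0.1001 − 0.0708) = 8.7270 / 0.0293 = 297.8505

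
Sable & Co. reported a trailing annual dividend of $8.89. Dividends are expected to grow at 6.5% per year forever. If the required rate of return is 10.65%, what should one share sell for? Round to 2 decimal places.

$228.14

Gordon growth model: P₀ = D₁/(r − g). D₁ = 8.89 × (1 + 0.065) = 9.4679.
P₀ = 9.4679 / (0.1065 − 0.065) = 9.4679 / 0.0415 = 228.1410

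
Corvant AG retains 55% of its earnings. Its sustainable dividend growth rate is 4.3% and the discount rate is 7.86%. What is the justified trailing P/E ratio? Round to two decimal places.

Payout ratio b = 1 − 0.55 = 0.45.
Justified trailing P/E = b(1+g)/(r−g) = 0.45×(1+0.043)/(0.0786−0.043) = 13.1840

13.18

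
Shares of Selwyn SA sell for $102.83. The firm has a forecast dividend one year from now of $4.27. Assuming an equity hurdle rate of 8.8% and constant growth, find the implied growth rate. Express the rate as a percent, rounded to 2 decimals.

4.65%

From P₀ = D₁/(r − g), the implied growth is g = r − D₁/P₀.
g = 0.088 − 4.27/102.83 = 0.088 − 0.04152 = 0.04648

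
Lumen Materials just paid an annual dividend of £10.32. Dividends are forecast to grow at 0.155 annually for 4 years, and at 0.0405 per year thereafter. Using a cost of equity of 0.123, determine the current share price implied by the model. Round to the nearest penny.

Two-stage DDM. Project D₁…D_4 at 0.155, terminal growth 0.0405, discount at r = 0.123.
D_1 = 11.9196
D_2 = 13.7671
D_3 = 15.9010
D_4 = 18.3657
Terminal value at t=4: TV = D_5/(r−g) = 19.1095/(0.123−0.0405) = 231.6305
P₀ = 11.9196/(1+0.123)^1 + 13.7671/(1+0.123)^2 + 15.9010/(1+0.123)^3 + 18.3657/(1+0.123)^4 + 231.6305/(1+0.123)^4 = 189.9444

£189.94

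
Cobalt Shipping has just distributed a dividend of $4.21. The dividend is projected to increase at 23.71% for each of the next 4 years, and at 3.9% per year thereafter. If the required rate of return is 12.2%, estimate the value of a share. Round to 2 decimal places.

$99.51

Two-stage DDM. Project D₁…D_4 at 0.2371, terminal growth 0.039, discount at r = 0.122.
D_1 = 5.2082
D_2 = 6.4431
D_3 = 7.9707
D_4 = 9.8606
Terminal value at t=4: TV = D_5/(r−g) = 10.2451/(0.122−0.039) = 123.4351
P₀ = 5.2082/(1+0.122)^1 + 6.4431/(1+0.122)^2 + 7.9707/(1+0.122)^3 + 9.8606/(1+0.122)^4 + 123.4351/(1+0.122)^4 = 99.5125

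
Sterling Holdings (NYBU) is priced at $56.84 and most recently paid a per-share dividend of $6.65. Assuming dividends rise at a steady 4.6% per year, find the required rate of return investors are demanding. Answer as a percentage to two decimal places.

16.84%

Rearranging the constant-growth DDM: r = D₁/P₀ + g.
D₁ = 6.65 × (1 + 0.046) = 6.9559.
r = 6.9559 / 56.84 + 0.046 = 0.12238 + 0.046 = 0.16838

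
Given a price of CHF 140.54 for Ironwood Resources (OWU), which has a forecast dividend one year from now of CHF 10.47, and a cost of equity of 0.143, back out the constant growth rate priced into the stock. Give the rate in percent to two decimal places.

From P₀ = D₁/(r − g), the implied growth is g = r − D₁/P₀.
g = 0.143 − 10.47/140.54 = 0.143 − 0.07450 = 0.06850

6.85%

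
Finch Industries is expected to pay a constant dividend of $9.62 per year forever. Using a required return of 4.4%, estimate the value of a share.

Zero-growth DDM (perpetuity): P₀ = D/r = 9.62 / 0.044 = 218.6364

$218.64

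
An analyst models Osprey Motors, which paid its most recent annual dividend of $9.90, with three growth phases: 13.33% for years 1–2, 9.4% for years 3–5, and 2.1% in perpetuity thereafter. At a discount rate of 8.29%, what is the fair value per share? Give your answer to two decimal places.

Three-stage DDM. Project D₁…D_5; terminal Gordon value at t=5 with g = 0.021; discount at r = 0.0829.
D_1 = 11.2197
D_2 = 12.7153
D_3 = 13.9105
D_4 = 15.2181
D_5 = 16.6486
TV_5 = 16.9982/(0.0829−0.021) = 274.6073
P₀ = Σ Dₜ/(1+r)ᵗ + TV_5/(1+r)^5 = 238.8080

$238.81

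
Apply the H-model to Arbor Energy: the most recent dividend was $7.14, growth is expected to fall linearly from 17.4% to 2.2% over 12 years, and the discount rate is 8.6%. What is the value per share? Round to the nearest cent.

$215.76

H-model: P₀ = D₀[(1+g_L) + H(g_S−g_L)]/(r−g_L), with H = 12/2 = 6.
P₀ = 7.14 × [(1+0.022) + 6×(0.174−0.022)] / (0.086−0.022)
   = 7.14 × 1.9340 / 0.064 = 215.7619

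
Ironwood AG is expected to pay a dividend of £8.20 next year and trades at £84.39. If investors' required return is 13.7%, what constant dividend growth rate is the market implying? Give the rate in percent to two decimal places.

3.98%

From P₀ = D₁/(r − g), the implied growth is g = r − D₁/P₀.
g = 0.137 − 8.20/84.39 = 0.137 − 0.09717 = 0.03983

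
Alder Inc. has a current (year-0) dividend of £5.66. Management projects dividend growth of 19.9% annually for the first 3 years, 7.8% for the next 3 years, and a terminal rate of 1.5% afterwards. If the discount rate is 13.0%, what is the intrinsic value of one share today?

Three-stage DDM. Project D₁…D_6; terminal Gordon value at t=6 with g = 0.015; discount at r = 0.13.
D_1 = 6.7863
D_2 = 8.1368
D_3 = 9.7560
D_4 = 10.5170
D_5 = 11.3373
D_6 = 12.2217
TV_6 = 12.4050/(0.13−0.015) = 107.8695
P₀ = Σ Dₜ/(1+r)ᵗ + TV_6/(1+r)^6 = 89.4251

£89.43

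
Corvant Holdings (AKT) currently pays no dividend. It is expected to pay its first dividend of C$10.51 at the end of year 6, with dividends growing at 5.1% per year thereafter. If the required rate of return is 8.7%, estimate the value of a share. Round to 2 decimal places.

Deferred-dividend DDM. At t=5 the remaining stream is a growing perpetuity with first payment D_6 = 10.51.
V_5 = D_6/(r−g) = 10.51/(0.087−0.051) = 291.9444
P₀ = V_5/(1+r)^5 = 291.9444/(1+0.087)^5 = 192.3767

C$192.38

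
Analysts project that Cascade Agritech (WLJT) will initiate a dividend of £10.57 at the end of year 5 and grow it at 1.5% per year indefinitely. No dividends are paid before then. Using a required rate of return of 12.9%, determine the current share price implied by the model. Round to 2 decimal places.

Deferred-dividend DDM. At t=4 the remaining stream is a growing perpetuity with first payment D_5 = 10.57.
V_4 = D_5/(r−g) = 10.57/(0.129−0.015) = 92.7193
P₀ = V_4/(1+r)^4 = 92.7193/(1+0.129)^4 = 57.0682

£57.07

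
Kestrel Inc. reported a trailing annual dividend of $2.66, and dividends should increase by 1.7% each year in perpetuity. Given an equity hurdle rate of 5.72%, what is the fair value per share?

$67.29

Gordon growth model: P₀ = D₁/(r − g). D₁ = 2.66 × (1 + 0.017) = 2.7052.
P₀ = 2.7052 / (0.0572 − 0.017) = 2.7052 / 0.0402 = 67.2940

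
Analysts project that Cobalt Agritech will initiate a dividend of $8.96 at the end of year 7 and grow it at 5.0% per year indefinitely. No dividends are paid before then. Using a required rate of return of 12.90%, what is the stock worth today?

$54.77

Deferred-dividend DDM. At t=6 the remaining stream is a growing perpetuity with first payment D_7 = 8.96.
V_6 = D_7/(r−g) = 8.96/(0.129−0.05) = 113.4177
P₀ = V_6/(1+r)^6 = 113.4177/(1+0.129)^6 = 54.7668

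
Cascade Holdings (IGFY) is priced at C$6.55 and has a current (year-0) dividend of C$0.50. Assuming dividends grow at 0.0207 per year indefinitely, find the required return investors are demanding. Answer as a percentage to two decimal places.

Rearranging the constant-growth DDM: r = D₁/P₀ + g.
D₁ = 0.50 × (1 + 0.0207) = 0.5103.
r = 0.5103 / 6.55 + 0.0207 = 0.07792 + 0.0207 = 0.09862

9.86%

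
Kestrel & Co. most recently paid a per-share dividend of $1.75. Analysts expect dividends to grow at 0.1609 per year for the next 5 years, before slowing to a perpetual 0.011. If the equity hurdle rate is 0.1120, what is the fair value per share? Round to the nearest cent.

Two-stage DDM. Project D₁…D_5 at 0.1609, terminal growth 0.011, discount at r = 0.112.
D_1 = 2.0316
D_2 = 2.3585
D_3 = 2.7379
D_4 = 3.1785
D_5 = 3.6899
Terminal value at t=5: TV = D_6/(r−g) = 3.7305/(0.112−0.011) = 36.9353
P₀ = 2.0316/(1+0.112)^1 + 2.3585/(1+0.112)^2 + 2.7379/(1+0.112)^3 + 3.1785/(1+0.112)^4 + 3.6899/(1+0.112)^5 + 36.9353/(1+0.112)^5 = 31.6972

$31.70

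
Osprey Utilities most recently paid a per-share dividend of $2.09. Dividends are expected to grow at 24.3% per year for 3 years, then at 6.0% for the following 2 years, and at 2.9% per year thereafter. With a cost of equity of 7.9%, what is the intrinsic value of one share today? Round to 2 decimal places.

Three-stage DDM. Project D₁…D_5; terminal Gordon value at t=5 with g = 0.029; discount at r = 0.079.
D_1 = 2.5979
D_2 = 3.2292
D_3 = 4.0138
D_4 = 4.2547
D_5 = 4.5099
TV_5 = 4.6407/(0.079−0.029) = 92.8147
P₀ = Σ Dₜ/(1+r)ᵗ + TV_5/(1+r)^5 = 78.0604

$78.06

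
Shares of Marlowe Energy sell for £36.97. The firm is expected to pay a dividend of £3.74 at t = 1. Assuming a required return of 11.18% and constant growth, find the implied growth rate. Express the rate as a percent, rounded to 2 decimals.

From P₀ = D₁/(r − g), the implied growth is g = r − D₁/P₀.
g = 0.1118 − 3.74/36.97 = 0.1118 − 0.10116 = 0.01064

1.06%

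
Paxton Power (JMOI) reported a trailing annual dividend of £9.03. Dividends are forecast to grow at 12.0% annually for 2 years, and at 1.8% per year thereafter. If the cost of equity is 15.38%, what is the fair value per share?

Two-stage DDM. Project D₁…D_2 at 0.12, terminal growth 0.018, discount at r = 0.1538.
D_1 = 10.1136
D_2 = 11.3272
Terminal value at t=2: TV = D_3/(r−g) = 11.5311/(0.1538−0.018) = 84.9125
P₀ = 10.1136/(1+0.1538)^1 + 11.3272/(1+0.1538)^2 + 84.9125/(1+0.1538)^2 = 81.0580

£81.06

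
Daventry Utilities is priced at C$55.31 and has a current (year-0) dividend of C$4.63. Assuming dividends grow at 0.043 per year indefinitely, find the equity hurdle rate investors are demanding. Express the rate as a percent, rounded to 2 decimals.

Rearranging the constant-growth DDM: r = D₁/P₀ + g.
D₁ = 4.63 × (1 + 0.043) = 4.8291.
r = 4.8291 / 55.31 + 0.043 = 0.08731 + 0.043 = 0.13031

13.03%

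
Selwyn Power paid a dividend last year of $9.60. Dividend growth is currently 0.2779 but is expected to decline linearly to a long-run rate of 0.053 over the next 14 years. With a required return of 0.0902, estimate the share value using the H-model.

H-model: P₀ = D₀[(1+g_L) + H(g_S−g_L)]/(r−g_L), with H = 14/2 = 7.
P₀ = 9.60 × [(1+0.053) + 7×(0.2779−0.053)] / (0.0902−0.053)
   = 9.60 × 2.6273 / 0.0372 = 678.0129

$678.01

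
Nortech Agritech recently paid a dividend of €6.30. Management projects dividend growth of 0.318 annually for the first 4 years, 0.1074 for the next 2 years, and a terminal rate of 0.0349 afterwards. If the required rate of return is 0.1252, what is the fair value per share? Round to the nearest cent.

Three-stage DDM. Project D₁…D_6; terminal Gordon value at t=6 with g = 0.0349; discount at r = 0.1252.
D_1 = 8.3034
D_2 = 10.9439
D_3 = 14.4240
D_4 = 19.0109
D_5 = 21.0526
D_6 = 23.3137
TV_6 = 24.1273/(0.1252−0.0349) = 267.1910
P₀ = Σ Dₜ/(1+r)ᵗ + TV_6/(1+r)^6 = 192.8254

€192.83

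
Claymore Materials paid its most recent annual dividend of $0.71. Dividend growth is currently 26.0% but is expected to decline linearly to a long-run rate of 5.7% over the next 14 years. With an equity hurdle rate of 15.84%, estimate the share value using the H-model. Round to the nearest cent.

H-model: P₀ = D₀[(1+g_L) + H(g_S−g_L)]/(r−g_L), with H = 14/2 = 7.
P₀ = 0.71 × [(1+0.057) + 7×(0.26−0.057)] / (0.1584−0.057)
   = 0.71 × 2.4780 / 0.1014 = 17.3509

$17.35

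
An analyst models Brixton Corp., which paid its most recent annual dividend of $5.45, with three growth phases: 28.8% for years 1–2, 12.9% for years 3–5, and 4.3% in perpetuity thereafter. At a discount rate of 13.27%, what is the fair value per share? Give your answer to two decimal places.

Three-stage DDM. Project D₁…D_5; terminal Gordon value at t=5 with g = 0.043; discount at r = 0.1327.
D_1 = 7.0196
D_2 = 9.0412
D_3 = 10.2076
D_4 = 11.5243
D_5 = 13.0110
TV_5 = 13.5705/(0.1327−0.043) = 151.2871
P₀ = Σ Dₜ/(1+r)ᵗ + TV_5/(1+r)^5 = 115.3856

$115.39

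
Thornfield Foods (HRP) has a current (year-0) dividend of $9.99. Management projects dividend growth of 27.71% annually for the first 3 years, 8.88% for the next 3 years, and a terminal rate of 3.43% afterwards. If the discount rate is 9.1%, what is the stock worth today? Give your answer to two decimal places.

Three-stage DDM. Project D₁…D_6; terminal Gordon value at t=6 with g = 0.0343; discount at r = 0.091.
D_1 = 12.7582
D_2 = 16.2935
D_3 = 20.8085
D_4 = 22.6563
D_5 = 24.6681
D_6 = 26.8587
TV_6 = 27.7799/(0.091−0.0343) = 489.9458
P₀ = Σ Dₜ/(1+r)ᵗ + TV_6/(1+r)^6 = 379.8202

$379.82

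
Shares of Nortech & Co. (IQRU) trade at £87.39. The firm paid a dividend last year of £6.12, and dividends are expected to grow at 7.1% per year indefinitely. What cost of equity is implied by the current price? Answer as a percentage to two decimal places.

14.60%

Rearranging the constant-growth DDM: r = D₁/P₀ + g.
D₁ = 6.12 × (1 + 0.071) = 6.5545.
r = 6.5545 / 87.39 + 0.071 = 0.07500 + 0.071 = 0.14600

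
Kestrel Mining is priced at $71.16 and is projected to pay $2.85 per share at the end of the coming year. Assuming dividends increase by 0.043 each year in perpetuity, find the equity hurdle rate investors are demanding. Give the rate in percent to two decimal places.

Rearranging the constant-growth DDM: r = D₁/P₀ + g.
r = 2.8500 / 71.16 + 0.043 = 0.04005 + 0.043 = 0.08305

8.31%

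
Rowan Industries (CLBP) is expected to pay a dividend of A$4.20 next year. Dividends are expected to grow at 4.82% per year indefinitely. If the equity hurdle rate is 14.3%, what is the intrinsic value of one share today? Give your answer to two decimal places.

A$44.30

Gordon growth model: P₀ = D₁/(r − g), with D₁ = 4.20 given directly.
P₀ = 4.2000 / (0.143 − 0.0482) = 4.2000 / 0.0948 = 44.3038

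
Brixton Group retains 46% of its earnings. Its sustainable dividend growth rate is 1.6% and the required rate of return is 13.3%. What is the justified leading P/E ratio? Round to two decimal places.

4.62

Payout ratio b = 1 − 0.46 = 0.54.
Justified leading P/E = b/(r−g) = 0.54/(0.133−0.016) = 4.6154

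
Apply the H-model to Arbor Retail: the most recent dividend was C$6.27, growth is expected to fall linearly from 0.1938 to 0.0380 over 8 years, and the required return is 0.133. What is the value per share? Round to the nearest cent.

H-model: P₀ = D₀[(1+g_L) + H(g_S−g_L)]/(r−g_L), with H = 8/2 = 4.
P₀ = 6.27 × [(1+0.038) + 4×(0.1938−0.038)] / (0.133−0.038)
   = 6.27 × 1.6612 / 0.095 = 109.6392

C$109.64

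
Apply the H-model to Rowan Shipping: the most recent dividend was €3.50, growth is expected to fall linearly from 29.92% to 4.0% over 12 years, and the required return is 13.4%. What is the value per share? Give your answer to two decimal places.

H-model: P₀ = D₀[(1+g_L) + H(g_S−g_L)]/(r−g_L), with H = 12/2 = 6.
P₀ = 3.50 × [(1+0.04) + 6×(0.2992−0.04)] / (0.134−0.04)
   = 3.50 × 2.5952 / 0.094 = 96.6298

€96.63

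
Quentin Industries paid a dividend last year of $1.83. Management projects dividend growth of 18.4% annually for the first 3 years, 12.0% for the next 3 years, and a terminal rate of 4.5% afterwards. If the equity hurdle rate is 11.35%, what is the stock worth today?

$47.05

Three-stage DDM. Project D₁…D_6; terminal Gordon value at t=6 with g = 0.045; discount at r = 0.1135.
D_1 = 2.1667
D_2 = 2.5654
D_3 = 3.0374
D_4 = 3.4019
D_5 = 3.8102
D_6 = 4.2674
TV_6 = 4.4594/(0.1135−0.045) = 65.1007
P₀ = Σ Dₜ/(1+r)ᵗ + TV_6/(1+r)^6 = 47.0468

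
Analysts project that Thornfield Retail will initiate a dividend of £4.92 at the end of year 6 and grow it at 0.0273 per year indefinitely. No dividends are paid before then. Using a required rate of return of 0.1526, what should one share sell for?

Deferred-dividend DDM. At t=5 the remaining stream is a growing perpetuity with first payment D_6 = 4.92.
V_5 = D_6/(r−g) = 4.92/(0.1526−0.0273) = 39.2658
P₀ = V_5/(1+r)^5 = 39.2658/(1+0.1526)^5 = 19.3028

£19.30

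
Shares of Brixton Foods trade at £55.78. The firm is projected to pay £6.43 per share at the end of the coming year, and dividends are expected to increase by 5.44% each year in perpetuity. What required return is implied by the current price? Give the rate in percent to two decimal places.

16.97%

Rearranging the constant-growth DDM: r = D₁/P₀ + g.
r = 6.4300 / 55.78 + 0.0544 = 0.11527 + 0.0544 = 0.16967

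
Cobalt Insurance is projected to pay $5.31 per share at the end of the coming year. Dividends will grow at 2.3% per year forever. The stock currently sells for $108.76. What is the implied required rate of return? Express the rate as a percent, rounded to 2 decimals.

Rearranging the constant-growth DDM: r = D₁/P₀ + g.
r = 5.3100 / 108.76 + 0.023 = 0.04882 + 0.023 = 0.07182

7.18%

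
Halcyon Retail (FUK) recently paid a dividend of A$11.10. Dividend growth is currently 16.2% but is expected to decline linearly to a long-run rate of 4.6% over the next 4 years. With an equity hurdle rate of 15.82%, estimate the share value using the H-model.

A$126.43

H-model: P₀ = D₀[(1+g_L) + H(g_S−g_L)]/(r−g_L), with H = 4/2 = 2.
P₀ = 11.10 × [(1+0.046) + 2×(0.162−0.046)] / (0.1582−0.046)
   = 11.10 × 1.2780 / 0.1122 = 126.4332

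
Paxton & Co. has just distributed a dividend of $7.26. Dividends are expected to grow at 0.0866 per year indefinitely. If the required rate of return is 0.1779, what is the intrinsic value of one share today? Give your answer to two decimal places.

$86.40

Gordon growth model: P₀ = D₁/(r − g). D₁ = 7.26 × (1 + 0.0866) = 7.8887.
P₀ = 7.8887 / (0.1779 − 0.0866) = 7.8887 / 0.0913 = 86.4043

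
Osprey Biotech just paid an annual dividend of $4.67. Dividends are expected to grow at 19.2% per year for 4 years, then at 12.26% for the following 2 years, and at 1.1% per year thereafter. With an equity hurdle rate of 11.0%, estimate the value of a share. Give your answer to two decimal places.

$99.90

Three-stage DDM. Project D₁…D_6; terminal Gordon value at t=6 with g = 0.011; discount at r = 0.11.
D_1 = 5.5666
D_2 = 6.6354
D_3 = 7.9094
D_4 = 9.4281
D_5 = 10.5839
D_6 = 11.8815
TV_6 = 12.0122/(0.11−0.011) = 121.3355
P₀ = Σ Dₜ/(1+r)ᵗ + TV_6/(1+r)^6 = 99.8986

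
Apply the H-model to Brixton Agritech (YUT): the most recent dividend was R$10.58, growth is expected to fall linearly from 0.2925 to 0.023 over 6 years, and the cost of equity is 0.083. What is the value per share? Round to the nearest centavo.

H-model: P₀ = D₀[(1+g_L) + H(g_S−g_L)]/(r−g_L), with H = 6/2 = 3.
P₀ = 10.58 × [(1+0.023) + 3×(0.2925−0.023)] / (0.083−0.023)
   = 10.58 × 1.8315 / 0.06 = 322.9545

R$322.95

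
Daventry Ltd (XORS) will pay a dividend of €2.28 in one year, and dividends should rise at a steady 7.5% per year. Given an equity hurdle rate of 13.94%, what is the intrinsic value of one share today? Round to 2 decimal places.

Gordon growth model: P₀ = D₁/(r − g), with D₁ = 2.28 given directly.
P₀ = 2.2800 / (0.1394 − 0.075) = 2.2800 / 0.0644 = 35.4037

€35.40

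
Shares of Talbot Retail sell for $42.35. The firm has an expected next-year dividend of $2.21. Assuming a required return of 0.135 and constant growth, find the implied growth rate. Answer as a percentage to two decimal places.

8.28%

From P₀ = D₁/(r − g), the implied growth is g = r − D₁/P₀.
g = 0.135 − 2.21/42.35 = 0.135 − 0.05218 = 0.08282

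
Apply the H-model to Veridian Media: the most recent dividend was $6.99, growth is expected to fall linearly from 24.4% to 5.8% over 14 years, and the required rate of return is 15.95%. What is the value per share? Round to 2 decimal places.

$162.53

H-model: P₀ = D₀[(1+g_L) + H(g_S−g_L)]/(r−g_L), with H = 14/2 = 7.
P₀ = 6.99 × [(1+0.058) + 7×(0.244−0.058)] / (0.1595−0.058)
   = 6.99 × 2.3600 / 0.1015 = 162.5261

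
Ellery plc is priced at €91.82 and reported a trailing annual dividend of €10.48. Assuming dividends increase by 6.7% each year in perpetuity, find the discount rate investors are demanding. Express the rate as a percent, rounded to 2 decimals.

Rearranging the constant-growth DDM: r = D₁/P₀ + g.
D₁ = 10.48 × (1 + 0.067) = 11.1822.
r = 11.1822 / 91.82 + 0.067 = 0.12178 + 0.067 = 0.18878

18.88%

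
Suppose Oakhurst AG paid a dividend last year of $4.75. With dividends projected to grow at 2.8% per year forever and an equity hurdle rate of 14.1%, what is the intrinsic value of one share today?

Gordon growth model: P₀ = D₁/(r − g). D₁ = 4.75 × (1 + 0.028) = 4.8830.
P₀ = 4.8830 / (0.141 − 0.028) = 4.8830 / 0.113 = 43.2124

$43.21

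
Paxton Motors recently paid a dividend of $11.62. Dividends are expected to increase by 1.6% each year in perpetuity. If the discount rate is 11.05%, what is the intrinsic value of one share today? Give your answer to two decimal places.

Gordon growth model: P₀ = D₁/(r − g). D₁ = 11.62 × (1 + 0.016) = 11.8059.
P₀ = 11.8059 / (0.1105 − 0.016) = 11.8059 / 0.0945 = 124.9304

$124.93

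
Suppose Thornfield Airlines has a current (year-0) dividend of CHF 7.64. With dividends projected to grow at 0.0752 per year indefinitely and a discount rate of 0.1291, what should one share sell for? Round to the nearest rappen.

CHF 152.40

Gordon growth model: P₀ = D₁/(r − g). D₁ = 7.64 × (1 + 0.0752) = 8.2145.
P₀ = 8.2145 / (0.1291 − 0.0752) = 8.2145 / 0.0539 = 152.4031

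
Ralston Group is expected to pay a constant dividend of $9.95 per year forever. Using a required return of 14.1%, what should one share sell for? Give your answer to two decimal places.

Zero-growth DDM (perpetuity): P₀ = D/r = 9.95 / 0.141 = 70.5674

$70.57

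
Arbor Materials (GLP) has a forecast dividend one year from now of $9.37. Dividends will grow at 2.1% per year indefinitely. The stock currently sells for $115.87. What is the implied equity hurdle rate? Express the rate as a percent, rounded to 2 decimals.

10.19%

Rearranging the constant-growth DDM: r = D₁/P₀ + g.
r = 9.3700 / 115.87 + 0.021 = 0.08087 + 0.021 = 0.10187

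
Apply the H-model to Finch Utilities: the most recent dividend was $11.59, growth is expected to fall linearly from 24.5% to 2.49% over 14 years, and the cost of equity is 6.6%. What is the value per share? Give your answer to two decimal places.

H-model: P₀ = D₀[(1+g_L) + H(g_S−g_L)]/(r−g_L), with H = 14/2 = 7.
P₀ = 11.59 × [(1+0.0249) + 7×(0.245−0.0249)] / (0.066−0.0249)
   = 11.59 × 2.5656 / 0.0411 = 723.4867

$723.49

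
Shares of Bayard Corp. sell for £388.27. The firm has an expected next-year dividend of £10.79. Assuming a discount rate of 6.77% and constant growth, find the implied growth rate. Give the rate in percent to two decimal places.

3.99%

From P₀ = D₁/(r − g), the implied growth is g = r − D₁/P₀.
g = 0.0677 − 10.79/388.27 = 0.0677 − 0.02779 = 0.03991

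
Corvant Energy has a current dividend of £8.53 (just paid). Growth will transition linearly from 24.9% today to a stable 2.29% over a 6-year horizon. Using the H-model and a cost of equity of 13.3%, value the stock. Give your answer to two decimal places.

H-model: P₀ = D₀[(1+g_L) + H(g_S−g_L)]/(r−g_L), with H = 6/2 = 3.
P₀ = 8.53 × [(1+0.0229) + 3×(0.249−0.0229)] / (0.133−0.0229)
   = 8.53 × 1.7012 / 0.1101 = 131.8005

£131.80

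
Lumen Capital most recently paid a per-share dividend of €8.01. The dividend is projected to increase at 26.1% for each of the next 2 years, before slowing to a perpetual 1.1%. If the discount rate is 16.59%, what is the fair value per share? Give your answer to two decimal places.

Two-stage DDM. Project D₁…D_2 at 0.261, terminal growth 0.011, discount at r = 0.1659.
D_1 = 10.1006
D_2 = 12.7369
Terminal value at t=2: TV = D_3/(r−g) = 12.8770/(0.1659−0.011) = 83.1309
P₀ = 10.1006/(1+0.1659)^1 + 12.7369/(1+0.1659)^2 + 83.1309/(1+0.1659)^2 = 79.1895

€79.19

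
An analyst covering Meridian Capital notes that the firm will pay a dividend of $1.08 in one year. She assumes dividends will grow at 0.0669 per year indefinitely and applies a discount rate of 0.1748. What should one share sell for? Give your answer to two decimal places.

Gordon growth model: P₀ = D₁/(r − g), with D₁ = 1.08 given directly.
P₀ = 1.0800 / (0.1748 − 0.0669) = 1.0800 / 0.1079 = 10.0093

$10.01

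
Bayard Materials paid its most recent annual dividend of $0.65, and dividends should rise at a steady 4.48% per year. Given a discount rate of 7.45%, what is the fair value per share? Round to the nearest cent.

$22.87

Gordon growth model: P₀ = D₁/(r − g). D₁ = 0.65 × (1 + 0.0448) = 0.6791.
P₀ = 0.6791 / (0.0745 − 0.0448) = 0.6791 / 0.0297 = 22.8660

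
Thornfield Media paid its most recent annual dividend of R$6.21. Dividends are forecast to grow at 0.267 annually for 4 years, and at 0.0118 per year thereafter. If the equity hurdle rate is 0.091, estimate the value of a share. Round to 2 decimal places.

R$180.91

Two-stage DDM. Project D₁…D_4 at 0.267, terminal growth 0.0118, discount at r = 0.091.
D_1 = 7.8681
D_2 = 9.9688
D_3 = 12.6305
D_4 = 16.0029
Terminal value at t=4: TV = D_5/(r−g) = 16.1917/(0.091−0.0118) = 204.4408
P₀ = 7.8681/(1+0.091)^1 + 9.9688/(1+0.091)^2 + 12.6305/(1+0.091)^3 + 16.0029/(1+0.091)^4 + 204.4408/(1+0.091)^4 = 180.9094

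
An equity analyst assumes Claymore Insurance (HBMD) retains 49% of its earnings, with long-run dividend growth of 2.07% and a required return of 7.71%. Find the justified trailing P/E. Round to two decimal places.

9.23

Payout ratio b = 1 − 0.49 = 0.51.
Justified trailing P/E = b(1+g)/(r−g) = 0.51×(1+0.0207)/(0.0771−0.0207) = 9.2297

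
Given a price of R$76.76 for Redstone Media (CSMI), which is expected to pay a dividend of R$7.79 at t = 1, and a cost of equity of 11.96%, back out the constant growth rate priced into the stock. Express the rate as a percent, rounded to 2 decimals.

1.81%

From P₀ = D₁/(r − g), the implied growth is g = r − D₁/P₀.
g = 0.1196 − 7.79/76.76 = 0.1196 − 0.10149 = 0.01811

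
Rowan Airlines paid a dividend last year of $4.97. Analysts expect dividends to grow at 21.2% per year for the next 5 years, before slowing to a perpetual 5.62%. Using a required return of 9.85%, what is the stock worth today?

Two-stage DDM. Project D₁…D_5 at 0.212, terminal growth 0.0562, discount at r = 0.0985.
D_1 = 6.0236
D_2 = 7.3007
D_3 = 8.8484
D_4 = 10.7242
D_5 = 12.9978
Terminal value at t=5: TV = D_6/(r−g) = 13.7283/(0.0985−0.0562) = 324.5453
P₀ = 6.0236/(1+0.0985)^1 + 7.3007/(1+0.0985)^2 + 8.8484/(1+0.0985)^3 + 10.7242/(1+0.0985)^4 + 12.9978/(1+0.0985)^5 + 324.5453/(1+0.0985)^5 = 236.5962

$236.60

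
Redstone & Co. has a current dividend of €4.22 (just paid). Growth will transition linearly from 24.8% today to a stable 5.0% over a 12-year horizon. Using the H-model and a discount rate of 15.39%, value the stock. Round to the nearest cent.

€90.90

H-model: P₀ = D₀[(1+g_L) + H(g_S−g_L)]/(r−g_L), with H = 12/2 = 6.
P₀ = 4.22 × [(1+0.05) + 6×(0.248−0.05)] / (0.1539−0.05)
   = 4.22 × 2.2380 / 0.1039 = 90.8986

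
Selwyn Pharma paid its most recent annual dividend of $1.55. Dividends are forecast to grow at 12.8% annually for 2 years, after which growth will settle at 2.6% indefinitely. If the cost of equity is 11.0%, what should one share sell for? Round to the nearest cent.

Two-stage DDM. Project D₁…D_2 at 0.128, terminal growth 0.026, discount at r = 0.11.
D_1 = 1.7484
D_2 = 1.9722
Terminal value at t=2: TV = D_3/(r−g) = 2.0235/(0.11−0.026) = 24.0890
P₀ = 1.7484/(1+0.11)^1 + 1.9722/(1+0.11)^2 + 24.0890/(1+0.11)^2 = 22.7269

$22.73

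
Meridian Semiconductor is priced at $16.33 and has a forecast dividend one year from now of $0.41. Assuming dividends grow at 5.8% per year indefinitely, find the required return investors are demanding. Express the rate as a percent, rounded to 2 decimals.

8.31%

Rearranging the constant-growth DDM: r = D₁/P₀ + g.
r = 0.4100 / 16.33 + 0.058 = 0.02511 + 0.058 = 0.08311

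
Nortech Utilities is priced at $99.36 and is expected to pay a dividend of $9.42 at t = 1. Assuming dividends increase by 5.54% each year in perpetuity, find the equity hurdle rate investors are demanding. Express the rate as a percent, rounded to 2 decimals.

15.02%

Rearranging the constant-growth DDM: r = D₁/P₀ + g.
r = 9.4200 / 99.36 + 0.0554 = 0.09481 + 0.0554 = 0.15021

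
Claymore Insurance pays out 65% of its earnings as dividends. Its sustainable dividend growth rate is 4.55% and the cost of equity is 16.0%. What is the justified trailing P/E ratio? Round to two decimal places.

5.94

Justified trailing P/E = b(1+g)/(r−g) = 0.65×(1+0.0455)/(0.16−0.0455) = 5.9352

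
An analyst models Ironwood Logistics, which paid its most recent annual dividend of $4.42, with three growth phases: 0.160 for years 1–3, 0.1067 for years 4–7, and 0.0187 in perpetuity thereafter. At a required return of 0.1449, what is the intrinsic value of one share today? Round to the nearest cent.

$62.92

Three-stage DDM. Project D₁…D_7; terminal Gordon value at t=7 with g = 0.0187; discount at r = 0.1449.
D_1 = 5.1272
D_2 = 5.9476
D_3 = 6.8992
D_4 = 7.6353
D_5 = 8.4500
D_6 = 9.3516
D_7 = 10.3494
TV_7 = 10.5430/(0.1449−0.0187) = 83.5416
P₀ = Σ Dₜ/(1+r)ᵗ + TV_7/(1+r)^7 = 62.9170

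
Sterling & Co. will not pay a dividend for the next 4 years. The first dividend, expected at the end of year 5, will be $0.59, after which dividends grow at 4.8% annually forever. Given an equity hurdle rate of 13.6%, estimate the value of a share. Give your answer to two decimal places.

Deferred-dividend DDM. At t=4 the remaining stream is a growing perpetuity with first payment D_5 = 0.59.
V_4 = D_5/(r−g) = 0.59/(0.136−0.048) = 6.7045
P₀ = V_4/(1+r)^4 = 6.7045/(1+0.136)^4 = 4.0258

$4.03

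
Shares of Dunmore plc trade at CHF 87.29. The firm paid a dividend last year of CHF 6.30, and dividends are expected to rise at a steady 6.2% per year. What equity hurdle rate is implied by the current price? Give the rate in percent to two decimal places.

13.86%

Rearranging the constant-growth DDM: r = D₁/P₀ + g.
D₁ = 6.30 × (1 + 0.062) = 6.6906.
r = 6.6906 / 87.29 + 0.062 = 0.07665 + 0.062 = 0.13865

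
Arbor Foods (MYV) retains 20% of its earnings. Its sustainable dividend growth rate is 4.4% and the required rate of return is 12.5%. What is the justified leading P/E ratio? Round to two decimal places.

Payout ratio b = 1 − 0.20 = 0.80.
Justified leading P/E = b/(r−g) = 0.80/(0.125−0.044) = 9.8765

9.88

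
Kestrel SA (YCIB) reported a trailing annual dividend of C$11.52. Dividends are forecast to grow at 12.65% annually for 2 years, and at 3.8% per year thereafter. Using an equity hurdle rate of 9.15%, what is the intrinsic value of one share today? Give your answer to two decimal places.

C$262.23

Two-stage DDM. Project D₁…D_2 at 0.1265, terminal growth 0.038, discount at r = 0.0915.
D_1 = 12.9773
D_2 = 14.6189
Terminal value at t=2: TV = D_3/(r−g) = 15.1744/(0.0915−0.038) = 283.6341
P₀ = 12.9773/(1+0.0915)^1 + 14.6189/(1+0.0915)^2 + 283.6341/(1+0.0915)^2 = 262.2335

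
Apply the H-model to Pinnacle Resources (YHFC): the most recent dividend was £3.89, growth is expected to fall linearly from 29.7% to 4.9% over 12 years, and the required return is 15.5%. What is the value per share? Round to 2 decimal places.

H-model: P₀ = D₀[(1+g_L) + H(g_S−g_L)]/(r−g_L), with H = 12/2 = 6.
P₀ = 3.89 × [(1+0.049) + 6×(0.297−0.049)] / (0.155−0.049)
   = 3.89 × 2.5370 / 0.106 = 93.1031

£93.10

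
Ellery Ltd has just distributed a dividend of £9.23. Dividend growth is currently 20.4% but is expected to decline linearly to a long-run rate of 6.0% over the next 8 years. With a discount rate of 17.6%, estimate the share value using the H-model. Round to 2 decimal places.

H-model: P₀ = D₀[(1+g_L) + H(g_S−g_L)]/(r−g_L), with H = 8/2 = 4.
P₀ = 9.23 × [(1+0.06) + 4×(0.204−0.06)] / (0.176−0.06)
   = 9.23 × 1.6360 / 0.116 = 130.1748

£130.17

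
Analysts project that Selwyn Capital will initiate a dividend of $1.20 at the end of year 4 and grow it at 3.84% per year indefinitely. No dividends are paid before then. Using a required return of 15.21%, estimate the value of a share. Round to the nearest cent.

$6.90

Deferred-dividend DDM. At t=3 the remaining stream is a growing perpetuity with first payment D_4 = 1.20.
V_3 = D_4/(r−g) = 1.20/(0.1521−0.0384) = 10.5541
P₀ = V_3/(1+r)^3 = 10.5541/(1+0.1521)^3 = 6.9016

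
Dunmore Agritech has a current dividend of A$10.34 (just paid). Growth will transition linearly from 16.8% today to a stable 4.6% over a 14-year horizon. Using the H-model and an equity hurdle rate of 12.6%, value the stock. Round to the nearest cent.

H-model: P₀ = D₀[(1+g_L) + H(g_S−g_L)]/(r−g_L), with H = 14/2 = 7.
P₀ = 10.34 × [(1+0.046) + 7×(0.168−0.046)] / (0.126−0.046)
   = 10.34 × 1.9000 / 0.08 = 245.5750

A$245.58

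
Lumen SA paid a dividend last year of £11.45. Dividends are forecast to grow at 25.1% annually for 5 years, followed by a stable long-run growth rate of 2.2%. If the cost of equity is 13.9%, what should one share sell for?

£236.38

Two-stage DDM. Project D₁…D_5 at 0.251, terminal growth 0.022, discount at r = 0.139.
D_1 = 14.3239
D_2 = 17.9193
D_3 = 22.4170
D_4 = 28.0437
D_5 = 35.0826
Terminal value at t=5: TV = D_6/(r−g) = 35.8544/(0.139−0.022) = 306.4482
P₀ = 14.3239/(1+0.139)^1 + 17.9193/(1+0.139)^2 + 22.4170/(1+0.139)^3 + 28.0437/(1+0.139)^4 + 35.0826/(1+0.139)^5 + 306.4482/(1+0.139)^5 = 236.3821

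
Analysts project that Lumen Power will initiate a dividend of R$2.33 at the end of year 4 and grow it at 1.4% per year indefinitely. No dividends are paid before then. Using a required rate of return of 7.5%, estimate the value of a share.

R$30.75

Deferred-dividend DDM. At t=3 the remaining stream is a growing perpetuity with first payment D_4 = 2.33.
V_3 = D_4/(r−g) = 2.33/(0.075−0.014) = 38.1967
P₀ = V_3/(1+r)^3 = 38.1967/(1+0.075)^3 = 30.7469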